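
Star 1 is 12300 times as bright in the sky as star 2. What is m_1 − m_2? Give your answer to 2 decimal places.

m_1 − m_2 ≈ -10.22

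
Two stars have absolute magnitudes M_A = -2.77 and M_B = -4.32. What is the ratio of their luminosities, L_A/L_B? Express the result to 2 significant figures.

L_A/L_B ≈ 0.24

ΔM = M_A − M_B = 1.55
L_A/L_B = 10^(−0.4 ΔM) = 10^-0.620 = 0.2399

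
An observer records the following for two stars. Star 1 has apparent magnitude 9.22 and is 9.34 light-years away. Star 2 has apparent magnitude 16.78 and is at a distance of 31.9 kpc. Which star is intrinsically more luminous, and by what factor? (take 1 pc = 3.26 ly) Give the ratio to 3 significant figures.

Star 1: d = 9.34 ly / 3.26 = 2.865 pc
Star 1: M = m − 5 log₁₀ d + 5 = 9.22 − 5·0.4571 + 5 = 11.934
Star 2: d = 31.9 kpc = 31900 pc
Star 2: M = m − 5 log₁₀ d + 5 = 16.78 − 5·4.5038 + 5 = -0.739
ΔM = M_1 − M_2 = 11.934 − (-0.739) = 12.673; smaller M is more luminous → Star 2.
L ratio = 10^(0.4 |ΔM|) = 10^5.069 = 117300

Star 2 is more luminous, by a factor of 117000.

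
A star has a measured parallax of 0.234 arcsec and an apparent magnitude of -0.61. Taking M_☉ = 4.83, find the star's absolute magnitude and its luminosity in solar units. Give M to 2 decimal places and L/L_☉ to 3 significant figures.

M ≈ 1.24; L/L_☉ ≈ 27.4

d = 1/p = 1/0.234″ = 4.274 pc
M = m − 5 log₁₀ d + 5 = -0.61 − 5·0.6308 + 5 = 1.236
M − M_☉ = 1.236 − 4.83 = -3.594
L/L_☉ = 10^(−0.4 × -3.594) = 27.39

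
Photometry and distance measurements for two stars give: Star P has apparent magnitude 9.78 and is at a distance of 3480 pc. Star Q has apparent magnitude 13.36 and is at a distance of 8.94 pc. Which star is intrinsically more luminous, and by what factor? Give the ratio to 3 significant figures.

Star P is more luminous, by a factor of 4.10×10^6.

Star P: M = m − 5 log₁₀ d + 5 = 9.78 − 5·3.5416 + 5 = -2.928
Star Q: M = m − 5 log₁₀ d + 5 = 13.36 − 5·0.9513 + 5 = 13.603
ΔM = M_P − M_Q = -2.928 − (13.603) = -16.531; smaller M is more luminous → Star P.
L ratio = 10^(0.4 |ΔM|) = 10^6.612 = 4.097×10^6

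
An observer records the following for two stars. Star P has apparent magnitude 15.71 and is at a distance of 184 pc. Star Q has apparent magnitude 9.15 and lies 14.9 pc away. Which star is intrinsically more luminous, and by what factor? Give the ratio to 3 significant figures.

Star Q is more luminous, by a factor of 2.76.

Star P: M = m − 5 log₁₀ d + 5 = 15.71 − 5·2.2648 + 5 = 9.386
Star Q: M = m − 5 log₁₀ d + 5 = 9.15 − 5·1.1732 + 5 = 8.284
ΔM = M_P − M_Q = 9.386 − (8.284) = 1.102; smaller M is more luminous → Star Q.
L ratio = 10^(0.4 |ΔM|) = 10^0.441 = 2.759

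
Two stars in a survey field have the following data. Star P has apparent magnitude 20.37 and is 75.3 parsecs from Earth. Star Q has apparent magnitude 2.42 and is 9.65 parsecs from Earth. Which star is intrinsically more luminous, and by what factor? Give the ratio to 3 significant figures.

Star Q is more luminous, by a factor of 249000.

Star P: M = m − 5 log₁₀ d + 5 = 20.37 − 5·1.8768 + 5 = 15.986
Star Q: M = m − 5 log₁₀ d + 5 = 2.42 − 5·0.9845 + 5 = 2.497
ΔM = M_P − M_Q = 15.986 − (2.497) = 13.489; smaller M is more luminous → Star Q.
L ratio = 10^(0.4 |ΔM|) = 10^5.395 = 248600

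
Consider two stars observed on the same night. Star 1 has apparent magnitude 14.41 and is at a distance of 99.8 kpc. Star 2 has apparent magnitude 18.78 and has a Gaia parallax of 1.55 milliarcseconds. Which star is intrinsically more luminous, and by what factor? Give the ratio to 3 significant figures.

Star 1 is more luminous, by a factor of 1.34×10^6.

Star 1: d = 99.8 kpc = 99800 pc
Star 1: M = m − 5 log₁₀ d + 5 = 14.41 − 5·4.9991 + 5 = -5.586
Star 2: p = 1.55 mas = 1.55×10^-3″ → d = 1/p = 645.2 pc
Star 2: M = m − 5 log₁₀ d + 5 = 18.78 − 5·2.8097 + 5 = 9.732
ΔM = M_1 − M_2 = -5.586 − (9.732) = -15.317; smaller M is more luminous → Star 1.
L ratio = 10^(0.4 |ΔM|) = 10^6.127 = 1.339×10^6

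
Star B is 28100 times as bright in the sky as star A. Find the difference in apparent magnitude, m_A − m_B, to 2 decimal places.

Pogson: Δm = −2.5 log₁₀(ratio) = −2.5 log₁₀(28100) = −2.5 × 4.4487 = -11.122
Star B is brighter so has the smaller magnitude: m_A − m_B is positive.

m_A − m_B ≈ 11.12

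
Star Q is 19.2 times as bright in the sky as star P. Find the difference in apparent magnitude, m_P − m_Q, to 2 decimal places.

m_P − m_Q ≈ 3.21

Pogson: Δm = −2.5 log₁₀(ratio) = −2.5 log₁₀(19.2) = −2.5 × 1.2833 = -3.208
Star Q is brighter so has the smaller magnitude: m_P − m_Q is positive.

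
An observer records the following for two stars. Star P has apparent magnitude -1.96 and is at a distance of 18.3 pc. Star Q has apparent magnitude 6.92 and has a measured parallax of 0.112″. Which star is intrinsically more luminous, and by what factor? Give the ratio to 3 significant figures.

Star P: M = m − 5 log₁₀ d + 5 = -1.96 − 5·1.2625 + 5 = -3.272
Star Q: d = 1/p = 1/0.112″ = 8.929 pc
Star Q: M = m − 5 log₁₀ d + 5 = 6.92 − 5·0.9508 + 5 = 7.166
ΔM = M_P − M_Q = -3.272 − (7.166) = -10.438; smaller M is more luminous → Star P.
L ratio = 10^(0.4 |ΔM|) = 10^4.175 = 14970

Star P is more luminous, by a factor of 15000.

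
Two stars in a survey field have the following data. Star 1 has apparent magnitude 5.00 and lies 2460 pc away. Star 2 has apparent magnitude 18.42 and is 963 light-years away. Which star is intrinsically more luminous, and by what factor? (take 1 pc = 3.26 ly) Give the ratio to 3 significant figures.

Star 1: M = m − 5 log₁₀ d + 5 = 5.00 − 5·3.3909 + 5 = -6.955
Star 2: d = 963 ly / 3.26 = 295.4 pc
Star 2: M = m − 5 log₁₀ d + 5 = 18.42 − 5·2.4704 + 5 = 11.068
ΔM = M_1 − M_2 = -6.955 − (11.068) = -18.023; smaller M is more luminous → Star 1.
L ratio = 10^(0.4 |ΔM|) = 10^7.209 = 1.618×10^7

Star 1 is more luminous, by a factor of 1.62×10^7.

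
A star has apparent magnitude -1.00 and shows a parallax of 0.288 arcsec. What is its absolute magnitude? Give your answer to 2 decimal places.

d = 1/p = 1/0.288″ = 3.472 pc
5 log₁₀(d/10 pc) = 5 log₁₀(3.472) − 5 = -2.297
M = m − 5 log₁₀(d/10) = -1.00 + 2.297 = 1.297

M ≈ 1.30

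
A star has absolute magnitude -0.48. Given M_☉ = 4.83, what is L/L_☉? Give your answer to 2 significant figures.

L/L_☉ ≈ 130

M − M_☉ = -0.48 − 4.83 = -5.310
L/L_☉ = 10^(−0.4 (M − M_☉)) = 10^2.124 = 133.0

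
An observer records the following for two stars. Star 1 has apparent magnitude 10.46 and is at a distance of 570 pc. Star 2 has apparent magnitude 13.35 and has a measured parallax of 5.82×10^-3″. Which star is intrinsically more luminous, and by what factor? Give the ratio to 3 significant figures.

Star 1: M = m − 5 log₁₀ d + 5 = 10.46 − 5·2.7559 + 5 = 1.681
Star 2: d = 1/p = 1/5.82×10^-3″ = 171.8 pc
Star 2: M = m − 5 log₁₀ d + 5 = 13.35 − 5·2.2351 + 5 = 7.175
ΔM = M_1 − M_2 = 1.681 − (7.175) = -5.494; smaller M is more luminous → Star 1.
L ratio = 10^(0.4 |ΔM|) = 10^2.198 = 157.6

Star 1 is more luminous, by a factor of 158.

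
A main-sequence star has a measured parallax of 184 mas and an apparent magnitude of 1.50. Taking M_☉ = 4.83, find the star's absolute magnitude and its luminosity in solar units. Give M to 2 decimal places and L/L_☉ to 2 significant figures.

d = 1/p = 1000/184 mas = 5.435 pc
M = m − 5 log₁₀ d + 5 = 1.50 − 5·0.7352 + 5 = 2.824
M − M_☉ = 2.824 − 4.83 = -2.006
L/L_☉ = 10^(−0.4 × -2.006) = 6.344

M ≈ 2.82; L/L_☉ ≈ 6.3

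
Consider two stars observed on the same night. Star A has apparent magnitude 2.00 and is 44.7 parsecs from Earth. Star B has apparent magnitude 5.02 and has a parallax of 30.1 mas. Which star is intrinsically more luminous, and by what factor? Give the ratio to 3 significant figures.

Star A is more luminous, by a factor of 29.2.

Star A: M = m − 5 log₁₀ d + 5 = 2.00 − 5·1.6503 + 5 = -1.252
Star B: p = 30.1 mas = 0.0301″ → d = 1/p = 33.22 pc
Star B: M = m − 5 log₁₀ d + 5 = 5.02 − 5·1.5214 + 5 = 2.413
ΔM = M_A − M_B = -1.252 − (2.413) = -3.664; smaller M is more luminous → Star A.
L ratio = 10^(0.4 |ΔM|) = 10^1.466 = 29.22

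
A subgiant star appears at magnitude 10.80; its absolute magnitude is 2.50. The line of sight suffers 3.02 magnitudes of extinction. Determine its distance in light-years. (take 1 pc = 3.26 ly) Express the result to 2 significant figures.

m − M = 5 log₁₀(d/10 pc) + A  ⇒  10.80 − (2.50) − 3.02 = 5 log₁₀(d/10)
5.280 = 5 log₁₀(d/10)
log₁₀ d = (m − M − A)/5 + 1 = 2.0560
d = 10^2.0560 = 113.8 pc
= 370.9 ly

d ≈ 370 ly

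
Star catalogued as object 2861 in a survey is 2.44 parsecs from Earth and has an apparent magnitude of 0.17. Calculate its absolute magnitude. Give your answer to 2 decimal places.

5 log₁₀(d/10 pc) = 5 log₁₀(2.440) − 5 = -3.063
M = m − 5 log₁₀(d/10) = 0.17 + 3.063 = 3.233

M ≈ 3.23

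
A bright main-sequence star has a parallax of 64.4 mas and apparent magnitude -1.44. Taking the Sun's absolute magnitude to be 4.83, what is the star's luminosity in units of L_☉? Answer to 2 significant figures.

L/L_☉ ≈ 780

d = 1/p = 1000/64.4 mas = 15.53 pc
M = m − 5 log₁₀ d + 5 = -1.44 − 5·1.1911 + 5 = -2.396
M − M_☉ = -2.396 − 4.83 = -7.226
L/L_☉ = 10^(−0.4 × -7.226) = 776.7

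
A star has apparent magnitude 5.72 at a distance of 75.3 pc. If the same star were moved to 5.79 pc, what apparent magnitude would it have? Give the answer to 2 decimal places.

m ≈ 0.15

Flux ∝ 1/d², so Δm = 5 log₁₀(d₂/d₁) = 5 log₁₀(5.79/75.3) = -5.571
m₂ = m₁ + Δm = 5.72 + (-5.571) = 0.149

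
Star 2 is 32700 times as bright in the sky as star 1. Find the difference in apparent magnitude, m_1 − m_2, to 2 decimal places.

Pogson: Δm = −2.5 log₁₀(ratio) = −2.5 log₁₀(32700) = −2.5 × 4.5145 = -11.286
Star 2 is brighter so has the smaller magnitude: m_1 − m_2 is positive.

m_1 − m_2 ≈ 11.29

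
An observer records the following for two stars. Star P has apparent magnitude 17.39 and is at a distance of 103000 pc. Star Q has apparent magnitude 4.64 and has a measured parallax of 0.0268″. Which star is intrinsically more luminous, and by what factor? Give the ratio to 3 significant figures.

Star P is more luminous, by a factor of 60.5.

Star P: M = m − 5 log₁₀ d + 5 = 17.39 − 5·5.0128 + 5 = -2.674
Star Q: d = 1/p = 1/0.0268″ = 37.31 pc
Star Q: M = m − 5 log₁₀ d + 5 = 4.64 − 5·1.5719 + 5 = 1.781
ΔM = M_P − M_Q = -2.674 − (1.781) = -4.455; smaller M is more luminous → Star P.
L ratio = 10^(0.4 |ΔM|) = 10^1.782 = 60.53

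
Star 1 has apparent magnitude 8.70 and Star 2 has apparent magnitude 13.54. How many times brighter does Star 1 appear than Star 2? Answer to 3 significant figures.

Magnitude difference = -4.84
Flux ratio = 10^(−0.4 Δm) = 10^(−0.4 × -4.84) = 10^1.936 = 86.30

86.3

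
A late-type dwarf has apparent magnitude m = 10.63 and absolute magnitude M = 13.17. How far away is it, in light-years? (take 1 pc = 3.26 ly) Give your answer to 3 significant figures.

d ≈ 10.1 ly

μ = m − M = -2.540
m − M = 5 log₁₀ d − 5
log₁₀ d = (m − M)/5 + 1 = 0.4920
d = 10^0.4920 = 3.105 pc
= 10.12 ly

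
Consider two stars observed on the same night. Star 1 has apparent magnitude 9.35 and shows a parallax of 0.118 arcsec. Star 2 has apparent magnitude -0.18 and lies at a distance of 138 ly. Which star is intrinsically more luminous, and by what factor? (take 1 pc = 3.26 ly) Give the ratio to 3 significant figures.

Star 2 is more luminous, by a factor of 162000.

Star 1: d = 1/p = 1/0.118″ = 8.475 pc
Star 1: M = m − 5 log₁₀ d + 5 = 9.35 − 5·0.9281 + 5 = 9.709
Star 2: d = 138 ly / 3.26 = 42.33 pc
Star 2: M = m − 5 log₁₀ d + 5 = -0.18 − 5·1.6267 + 5 = -3.313
ΔM = M_1 − M_2 = 9.709 − (-3.313) = 13.023; smaller M is more luminous → Star 2.
L ratio = 10^(0.4 |ΔM|) = 10^5.209 = 161800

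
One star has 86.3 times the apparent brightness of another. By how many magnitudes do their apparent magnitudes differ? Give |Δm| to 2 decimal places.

Pogson: Δm = −2.5 log₁₀(ratio) = −2.5 log₁₀(86.3) = −2.5 × 1.9360 = -4.840

|Δm| ≈ 4.84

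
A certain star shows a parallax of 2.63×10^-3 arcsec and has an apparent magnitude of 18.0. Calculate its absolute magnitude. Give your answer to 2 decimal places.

d = 1/p = 1/2.63×10^-3″ = 380.2 pc
5 log₁₀(d/10 pc) = 5 log₁₀(380.2) − 5 = 7.900
M = m − 5 log₁₀(d/10) = 18.0 − 7.900 = 10.100

M ≈ 10.10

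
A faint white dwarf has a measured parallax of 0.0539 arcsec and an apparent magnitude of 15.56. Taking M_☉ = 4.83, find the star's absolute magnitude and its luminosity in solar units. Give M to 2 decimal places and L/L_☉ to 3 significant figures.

M ≈ 14.22; L/L_☉ ≈ 1.76×10^-4

d = 1/p = 1/0.0539″ = 18.55 pc
M = m − 5 log₁₀ d + 5 = 15.56 − 5·1.2684 + 5 = 14.218
M − M_☉ = 14.218 − 4.83 = 9.388
L/L_☉ = 10^(−0.4 × 9.388) = 1.757×10^-4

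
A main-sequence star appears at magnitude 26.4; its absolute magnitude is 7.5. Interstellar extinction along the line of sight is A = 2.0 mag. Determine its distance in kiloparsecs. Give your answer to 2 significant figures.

d ≈ 24 kpc

m − M = 5 log₁₀(d/10 pc) + A  ⇒  26.4 − (7.5) − 2.0 = 5 log₁₀(d/10)
16.900 = 5 log₁₀(d/10)
log₁₀ d = (m − M − A)/5 + 1 = 4.3800
d = 10^4.3800 = 23990 pc
= 23.99 kpc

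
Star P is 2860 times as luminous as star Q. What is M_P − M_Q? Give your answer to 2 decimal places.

M_P − M_Q ≈ -8.64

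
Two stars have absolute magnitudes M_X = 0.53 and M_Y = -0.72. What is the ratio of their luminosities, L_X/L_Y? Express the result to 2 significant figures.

ΔM = M_X − M_Y = 1.25
L_X/L_Y = 10^(−0.4 ΔM) = 10^-0.500 = 0.3162

L_X/L_Y ≈ 0.32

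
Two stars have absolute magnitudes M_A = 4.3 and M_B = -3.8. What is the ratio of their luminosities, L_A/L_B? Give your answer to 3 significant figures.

L_A/L_B ≈ 5.75×10^-4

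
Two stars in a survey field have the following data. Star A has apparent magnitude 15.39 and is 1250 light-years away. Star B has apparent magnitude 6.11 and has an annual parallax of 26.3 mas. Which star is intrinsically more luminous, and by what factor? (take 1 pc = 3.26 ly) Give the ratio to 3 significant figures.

Star A: d = 1250 ly / 3.26 = 383.4 pc
Star A: M = m − 5 log₁₀ d + 5 = 15.39 − 5·2.5837 + 5 = 7.472
Star B: p = 26.3 mas = 0.0263″ → d = 1/p = 38.02 pc
Star B: M = m − 5 log₁₀ d + 5 = 6.11 − 5·1.5800 + 5 = 3.210
ΔM = M_A − M_B = 7.472 − (3.210) = 4.262; smaller M is more luminous → Star B.
L ratio = 10^(0.4 |ΔM|) = 10^1.705 = 50.66

Star B is more luminous, by a factor of 50.7.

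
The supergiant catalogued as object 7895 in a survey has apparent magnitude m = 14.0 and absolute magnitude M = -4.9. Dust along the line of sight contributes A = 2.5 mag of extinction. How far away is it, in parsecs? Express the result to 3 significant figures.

d ≈ 19100 pc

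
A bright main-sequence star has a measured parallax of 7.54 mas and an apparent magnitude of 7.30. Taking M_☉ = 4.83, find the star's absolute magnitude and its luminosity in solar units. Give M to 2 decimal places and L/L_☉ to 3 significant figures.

M ≈ 1.69; L/L_☉ ≈ 18.1

d = 1/p = 1000/7.54 mas = 132.6 pc
M = m − 5 log₁₀ d + 5 = 7.30 − 5·2.1226 + 5 = 1.687
M − M_☉ = 1.687 − 4.83 = -3.143
L/L_☉ = 10^(−0.4 × -3.143) = 18.08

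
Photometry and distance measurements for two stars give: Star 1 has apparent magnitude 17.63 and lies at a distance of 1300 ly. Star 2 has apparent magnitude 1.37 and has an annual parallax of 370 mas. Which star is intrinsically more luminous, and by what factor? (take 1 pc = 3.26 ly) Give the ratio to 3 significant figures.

Star 2 is more luminous, by a factor of 147.

Star 1: d = 1300 ly / 3.26 = 398.8 pc
Star 1: M = m − 5 log₁₀ d + 5 = 17.63 − 5·2.6007 + 5 = 9.626
Star 2: p = 370 mas = 0.370″ → d = 1/p = 2.703 pc
Star 2: M = m − 5 log₁₀ d + 5 = 1.37 − 5·0.4318 + 5 = 4.211
ΔM = M_1 − M_2 = 9.626 − (4.211) = 5.415; smaller M is more luminous → Star 2.
L ratio = 10^(0.4 |ΔM|) = 10^2.166 = 146.6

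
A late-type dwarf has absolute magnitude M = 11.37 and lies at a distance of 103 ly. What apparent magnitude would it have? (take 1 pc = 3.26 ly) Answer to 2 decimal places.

d = 103 ly / 3.26 = 31.60 pc
m = M + 5 log₁₀ d − 5 = 11.37 + 5·1.4996 − 5 = 13.868

m ≈ 13.87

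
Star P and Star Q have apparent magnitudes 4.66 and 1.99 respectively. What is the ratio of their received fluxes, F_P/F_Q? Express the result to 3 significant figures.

F_P/F_Q ≈ 0.0855

Magnitude difference = 2.67
Flux ratio = 10^(−0.4 Δm) = 10^(−0.4 × 2.67) = 10^-1.068 = 0.08551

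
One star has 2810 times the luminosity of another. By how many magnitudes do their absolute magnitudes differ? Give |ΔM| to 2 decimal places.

Pogson: ΔM = −2.5 log₁₀(ratio) = −2.5 log₁₀(2810) = −2.5 × 3.4487 = -8.622

|ΔM| ≈ 8.62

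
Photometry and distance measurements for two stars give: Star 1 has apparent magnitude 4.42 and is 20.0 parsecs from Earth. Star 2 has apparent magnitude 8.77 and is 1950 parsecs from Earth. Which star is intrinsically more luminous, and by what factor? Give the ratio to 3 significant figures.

Star 1: M = m − 5 log₁₀ d + 5 = 4.42 − 5·1.3010 + 5 = 2.915
Star 2: M = m − 5 log₁₀ d + 5 = 8.77 − 5·3.2900 + 5 = -2.680
ΔM = M_1 − M_2 = 2.915 − (-2.680) = 5.595; smaller M is more luminous → Star 2.
L ratio = 10^(0.4 |ΔM|) = 10^2.238 = 173.0

Star 2 is more luminous, by a factor of 173.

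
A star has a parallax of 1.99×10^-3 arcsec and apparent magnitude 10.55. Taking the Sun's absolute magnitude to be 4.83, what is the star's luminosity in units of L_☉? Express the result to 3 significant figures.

L/L_☉ ≈ 13.0

d = 1/p = 1/1.99×10^-3″ = 502.5 pc
M = m − 5 log₁₀ d + 5 = 10.55 − 5·2.7011 + 5 = 2.044
M − M_☉ = 2.044 − 4.83 = -2.786
L/L_☉ = 10^(−0.4 × -2.786) = 13.01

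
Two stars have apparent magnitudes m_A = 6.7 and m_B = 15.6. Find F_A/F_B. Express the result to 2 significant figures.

F_A/F_B ≈ 3600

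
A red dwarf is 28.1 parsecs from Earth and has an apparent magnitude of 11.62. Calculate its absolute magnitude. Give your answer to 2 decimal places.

M ≈ 9.38

5 log₁₀(d/10 pc) = 5 log₁₀(28.10) − 5 = 2.244
M = m − 5 log₁₀(d/10) = 11.62 − 2.244 = 9.376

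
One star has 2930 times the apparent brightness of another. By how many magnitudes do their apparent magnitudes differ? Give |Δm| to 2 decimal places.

|Δm| ≈ 8.67

Pogson: Δm = −2.5 log₁₀(ratio) = −2.5 log₁₀(2930) = −2.5 × 3.4669 = -8.667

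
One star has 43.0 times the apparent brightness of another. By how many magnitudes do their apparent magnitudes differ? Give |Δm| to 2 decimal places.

|Δm| ≈ 4.08

Pogson: Δm = −2.5 log₁₀(ratio) = −2.5 log₁₀(43.0) = −2.5 × 1.6335 = -4.084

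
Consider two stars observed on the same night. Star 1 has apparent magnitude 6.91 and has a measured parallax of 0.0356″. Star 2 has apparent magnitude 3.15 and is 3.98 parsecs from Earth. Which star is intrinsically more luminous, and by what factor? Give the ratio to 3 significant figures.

Star 1: d = 1/p = 1/0.0356″ = 28.09 pc
Star 1: M = m − 5 log₁₀ d + 5 = 6.91 − 5·1.4486 + 5 = 4.667
Star 2: M = m − 5 log₁₀ d + 5 = 3.15 − 5·0.5999 + 5 = 5.151
ΔM = M_1 − M_2 = 4.667 − (5.151) = -0.483; smaller M is more luminous → Star 1.
L ratio = 10^(0.4 |ΔM|) = 10^0.193 = 1.561

Star 1 is more luminous, by a factor of 1.56.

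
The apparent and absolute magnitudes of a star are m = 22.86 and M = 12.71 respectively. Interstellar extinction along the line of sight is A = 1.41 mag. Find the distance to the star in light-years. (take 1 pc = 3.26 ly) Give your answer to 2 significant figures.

d ≈ 1800 ly

m − M = 5 log₁₀(d/10 pc) + A  ⇒  22.86 − (12.71) − 1.41 = 5 log₁₀(d/10)
8.740 = 5 log₁₀(d/10)
log₁₀ d = (m − M − A)/5 + 1 = 2.7480
d = 10^2.7480 = 559.8 pc
= 1825 ly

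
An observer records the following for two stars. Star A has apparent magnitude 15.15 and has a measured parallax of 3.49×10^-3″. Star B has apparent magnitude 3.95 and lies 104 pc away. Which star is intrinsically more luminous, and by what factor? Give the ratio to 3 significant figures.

Star A: d = 1/p = 1/3.49×10^-3″ = 286.5 pc
Star A: M = m − 5 log₁₀ d + 5 = 15.15 − 5·2.4572 + 5 = 7.864
Star B: M = m − 5 log₁₀ d + 5 = 3.95 − 5·2.0170 + 5 = -1.135
ΔM = M_A − M_B = 7.864 − (-1.135) = 8.999; smaller M is more luminous → Star B.
L ratio = 10^(0.4 |ΔM|) = 10^3.600 = 3978

Star B is more luminous, by a factor of 3980.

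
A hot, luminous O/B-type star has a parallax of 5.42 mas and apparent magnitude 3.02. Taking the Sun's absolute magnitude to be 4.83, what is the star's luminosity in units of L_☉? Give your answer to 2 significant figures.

L/L_☉ ≈ 1800

d = 1/p = 1000/5.42 mas = 184.5 pc
M = m − 5 log₁₀ d + 5 = 3.02 − 5·2.2660 + 5 = -3.310
M − M_☉ = -3.310 − 4.83 = -8.140
L/L_☉ = 10^(−0.4 × -8.140) = 1803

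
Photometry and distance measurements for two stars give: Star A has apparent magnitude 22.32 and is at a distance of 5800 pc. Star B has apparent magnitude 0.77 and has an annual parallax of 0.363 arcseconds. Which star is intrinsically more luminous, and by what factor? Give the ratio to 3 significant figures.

Star B is more luminous, by a factor of 94.0.

Star A: M = m − 5 log₁₀ d + 5 = 22.32 − 5·3.7634 + 5 = 8.503
Star B: d = 1/p = 1/0.363″ = 2.755 pc
Star B: M = m − 5 log₁₀ d + 5 = 0.77 − 5·0.4401 + 5 = 3.570
ΔM = M_A − M_B = 8.503 − (3.570) = 4.933; smaller M is more luminous → Star B.
L ratio = 10^(0.4 |ΔM|) = 10^1.973 = 94.04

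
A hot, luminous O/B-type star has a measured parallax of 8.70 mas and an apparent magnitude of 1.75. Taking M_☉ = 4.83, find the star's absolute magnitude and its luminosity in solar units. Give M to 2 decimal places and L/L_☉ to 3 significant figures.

d = 1/p = 1000/8.70 mas = 114.9 pc
M = m − 5 log₁₀ d + 5 = 1.75 − 5·2.0605 + 5 = -3.552
M − M_☉ = -3.552 − 4.83 = -8.382
L/L_☉ = 10^(−0.4 × -8.382) = 2254

M ≈ -3.55; L/L_☉ ≈ 2250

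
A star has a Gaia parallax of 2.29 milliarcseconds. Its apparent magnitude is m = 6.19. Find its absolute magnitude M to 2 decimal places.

p = 2.29 mas = 2.29×10^-3″ → d = 1/p = 436.7 pc
5 log₁₀(d/10 pc) = 5 log₁₀(436.7) − 5 = 8.201
M = m − 5 log₁₀(d/10) = 6.19 − 8.201 = -2.011

M ≈ -2.01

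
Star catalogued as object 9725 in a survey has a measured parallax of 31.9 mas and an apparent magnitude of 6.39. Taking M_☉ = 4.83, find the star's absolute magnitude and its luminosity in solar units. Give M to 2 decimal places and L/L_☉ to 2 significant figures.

d = 1/p = 1000/31.9 mas = 31.35 pc
M = m − 5 log₁₀ d + 5 = 6.39 − 5·1.4962 + 5 = 3.909
M − M_☉ = 3.909 − 4.83 = -0.921
L/L_☉ = 10^(−0.4 × -0.921) = 2.336

M ≈ 3.91; L/L_☉ ≈ 2.3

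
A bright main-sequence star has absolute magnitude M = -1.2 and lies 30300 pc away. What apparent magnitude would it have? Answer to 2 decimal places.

m = M + 5 log₁₀ d − 5 = -1.2 + 5·4.4814 − 5 = 16.207

m ≈ 16.21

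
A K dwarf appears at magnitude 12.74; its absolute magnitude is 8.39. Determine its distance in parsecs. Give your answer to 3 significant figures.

d ≈ 74.1 pc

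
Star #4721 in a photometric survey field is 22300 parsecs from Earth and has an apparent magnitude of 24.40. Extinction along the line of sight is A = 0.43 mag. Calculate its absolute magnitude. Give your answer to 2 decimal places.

5 log₁₀(d/10 pc) = 5 log₁₀(22300) − 5 = 16.742
M = m − 5 log₁₀(d/10) − A = 24.40 − 16.742 − 0.43 = 7.228

M ≈ 7.23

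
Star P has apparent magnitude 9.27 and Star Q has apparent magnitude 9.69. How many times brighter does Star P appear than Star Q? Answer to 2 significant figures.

Δm = 9.27 − (9.69) = -0.42
Flux ratio = 10^(−0.4 Δm) = 10^(−0.4 × -0.42) = 10^0.168 = 1.472

1.5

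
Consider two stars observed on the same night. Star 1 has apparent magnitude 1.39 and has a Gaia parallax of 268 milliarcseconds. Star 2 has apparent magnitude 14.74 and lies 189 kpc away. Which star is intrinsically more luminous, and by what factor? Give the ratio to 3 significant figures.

Star 2 is more luminous, by a factor of 11700.

Star 1: p = 268 mas = 0.268″ → d = 1/p = 3.731 pc
Star 1: M = m − 5 log₁₀ d + 5 = 1.39 − 5·0.5719 + 5 = 3.531
Star 2: d = 189 kpc = 189000 pc
Star 2: M = m − 5 log₁₀ d + 5 = 14.74 − 5·5.2765 + 5 = -6.642
ΔM = M_1 − M_2 = 3.531 − (-6.642) = 10.173; smaller M is more luminous → Star 2.
L ratio = 10^(0.4 |ΔM|) = 10^4.069 = 11730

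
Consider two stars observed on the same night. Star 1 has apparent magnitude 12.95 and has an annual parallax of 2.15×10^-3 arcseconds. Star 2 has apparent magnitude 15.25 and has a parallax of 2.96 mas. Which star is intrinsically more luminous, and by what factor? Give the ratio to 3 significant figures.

Star 1: d = 1/p = 1/2.15×10^-3″ = 465.1 pc
Star 1: M = m − 5 log₁₀ d + 5 = 12.95 − 5·2.6676 + 5 = 4.612
Star 2: p = 2.96 mas = 2.96×10^-3″ → d = 1/p = 337.8 pc
Star 2: M = m − 5 log₁₀ d + 5 = 15.25 − 5·2.5287 + 5 = 7.606
ΔM = M_1 − M_2 = 4.612 − (7.606) = -2.994; smaller M is more luminous → Star 1.
L ratio = 10^(0.4 |ΔM|) = 10^1.198 = 15.77

Star 1 is more luminous, by a factor of 15.8.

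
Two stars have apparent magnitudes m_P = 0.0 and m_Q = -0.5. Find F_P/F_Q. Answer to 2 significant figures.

F_P/F_Q ≈ 0.63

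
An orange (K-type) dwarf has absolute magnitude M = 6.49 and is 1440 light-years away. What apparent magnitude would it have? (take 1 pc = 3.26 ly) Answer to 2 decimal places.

d = 1440 ly / 3.26 = 441.7 pc
m = M + 5 log₁₀ d − 5 = 6.49 + 5·2.6451 − 5 = 14.716

m ≈ 14.72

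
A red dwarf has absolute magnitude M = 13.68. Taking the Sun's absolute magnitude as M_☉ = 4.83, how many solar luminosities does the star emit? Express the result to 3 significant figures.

L/L_☉ ≈ 2.88×10^-4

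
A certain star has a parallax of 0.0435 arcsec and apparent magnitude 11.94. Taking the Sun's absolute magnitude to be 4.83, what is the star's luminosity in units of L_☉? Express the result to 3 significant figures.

L/L_☉ ≈ 7.57×10^-3

d = 1/p = 1/0.0435″ = 22.99 pc
M = m − 5 log₁₀ d + 5 = 11.94 − 5·1.3615 + 5 = 10.132
M − M_☉ = 10.132 − 4.83 = 5.302
L/L_☉ = 10^(−0.4 × 5.302) = 7.569×10^-3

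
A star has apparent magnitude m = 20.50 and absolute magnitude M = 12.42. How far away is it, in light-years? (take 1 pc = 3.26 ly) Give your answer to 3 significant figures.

μ = m − M = 8.080
m − M = 5 log₁₀ d − 5
log₁₀ d = (m − M)/5 + 1 = 2.6160
d = 10^2.6160 = 413.0 pc
= 1347 ly

d ≈ 1350 ly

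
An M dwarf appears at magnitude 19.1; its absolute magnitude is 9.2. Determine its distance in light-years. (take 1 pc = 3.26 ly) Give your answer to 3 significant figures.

Distance modulus: m − M = 19.1 − (9.2) = 9.900
m − M = 5 log₁₀ d − 5
log₁₀ d = (m − M)/5 + 1 = 2.9800
d = 10^2.9800 = 955.0 pc
= 3113 ly

d ≈ 3110 ly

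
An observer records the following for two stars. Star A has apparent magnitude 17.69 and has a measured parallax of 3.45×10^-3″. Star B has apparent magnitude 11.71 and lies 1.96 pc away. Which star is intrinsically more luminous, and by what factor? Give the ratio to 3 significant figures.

Star A is more luminous, by a factor of 88.7.

Star A: d = 1/p = 1/3.45×10^-3″ = 289.9 pc
Star A: M = m − 5 log₁₀ d + 5 = 17.69 − 5·2.4622 + 5 = 10.379
Star B: M = m − 5 log₁₀ d + 5 = 11.71 − 5·0.2923 + 5 = 15.249
ΔM = M_A − M_B = 10.379 − (15.249) = -4.870; smaller M is more luminous → Star A.
L ratio = 10^(0.4 |ΔM|) = 10^1.948 = 88.68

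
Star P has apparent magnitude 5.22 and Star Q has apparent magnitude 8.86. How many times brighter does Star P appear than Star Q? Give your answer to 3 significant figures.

Magnitude difference = -3.64
Flux ratio = 10^(−0.4 Δm) = 10^(−0.4 × -3.64) = 10^1.456 = 28.58

28.6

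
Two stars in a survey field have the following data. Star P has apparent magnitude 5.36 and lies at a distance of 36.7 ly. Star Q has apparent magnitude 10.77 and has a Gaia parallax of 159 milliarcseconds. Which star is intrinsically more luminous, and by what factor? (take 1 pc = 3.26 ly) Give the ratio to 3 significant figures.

Star P: d = 36.7 ly / 3.26 = 11.26 pc
Star P: M = m − 5 log₁₀ d + 5 = 5.36 − 5·1.0514 + 5 = 5.103
Star Q: p = 159 mas = 0.159″ → d = 1/p = 6.289 pc
Star Q: M = m − 5 log₁₀ d + 5 = 10.77 − 5·0.7986 + 5 = 11.777
ΔM = M_P − M_Q = 5.103 − (11.777) = -6.674; smaller M is more luminous → Star P.
L ratio = 10^(0.4 |ΔM|) = 10^2.670 = 467.4

Star P is more luminous, by a factor of 467.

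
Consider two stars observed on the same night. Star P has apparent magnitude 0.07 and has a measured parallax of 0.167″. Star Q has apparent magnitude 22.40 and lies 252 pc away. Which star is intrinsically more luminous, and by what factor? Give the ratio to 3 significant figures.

Star P is more luminous, by a factor of 483000.

Star P: d = 1/p = 1/0.167″ = 5.988 pc
Star P: M = m − 5 log₁₀ d + 5 = 0.07 − 5·0.7773 + 5 = 1.184
Star Q: M = m − 5 log₁₀ d + 5 = 22.40 − 5·2.4014 + 5 = 15.393
ΔM = M_P − M_Q = 1.184 − (15.393) = -14.209; smaller M is more luminous → Star P.
L ratio = 10^(0.4 |ΔM|) = 10^5.684 = 482800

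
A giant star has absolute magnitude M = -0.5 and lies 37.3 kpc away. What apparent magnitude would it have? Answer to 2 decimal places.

d = 37.3 kpc = 37300 pc
m = M + 5 log₁₀ d − 5 = -0.5 + 5·4.5717 − 5 = 17.359

m ≈ 17.36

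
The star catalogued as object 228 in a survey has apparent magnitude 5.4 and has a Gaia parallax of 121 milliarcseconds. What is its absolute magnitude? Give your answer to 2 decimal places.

M ≈ 5.81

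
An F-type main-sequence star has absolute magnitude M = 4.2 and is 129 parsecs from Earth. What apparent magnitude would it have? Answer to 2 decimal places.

m ≈ 9.75

m = M + 5 log₁₀ d − 5 = 4.2 + 5·2.1106 − 5 = 9.753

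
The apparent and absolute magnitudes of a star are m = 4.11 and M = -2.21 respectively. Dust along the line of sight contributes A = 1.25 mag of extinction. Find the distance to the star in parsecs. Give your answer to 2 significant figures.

d ≈ 100 pc

m − M = 5 log₁₀(d/10 pc) + A  ⇒  4.11 − (-2.21) − 1.25 = 5 log₁₀(d/10)
5.070 = 5 log₁₀(d/10)
log₁₀ d = (m − M − A)/5 + 1 = 2.0140
d = 10^2.0140 = 103.3 pc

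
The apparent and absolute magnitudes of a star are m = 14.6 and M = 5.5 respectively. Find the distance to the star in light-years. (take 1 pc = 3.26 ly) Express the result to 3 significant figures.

d ≈ 2150 ly

μ = m − M = 9.100
m − M = 5 log₁₀ d − 5
log₁₀ d = (m − M)/5 + 1 = 2.8200
d = 10^2.8200 = 660.7 pc
= 2154 ly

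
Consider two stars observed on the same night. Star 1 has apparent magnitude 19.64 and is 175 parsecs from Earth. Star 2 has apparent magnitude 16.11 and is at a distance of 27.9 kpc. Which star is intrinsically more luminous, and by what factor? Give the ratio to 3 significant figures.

Star 1: M = m − 5 log₁₀ d + 5 = 19.64 − 5·2.2430 + 5 = 13.425
Star 2: d = 27.9 kpc = 27900 pc
Star 2: M = m − 5 log₁₀ d + 5 = 16.11 − 5·4.4456 + 5 = -1.118
ΔM = M_1 − M_2 = 13.425 − (-1.118) = 14.543; smaller M is more luminous → Star 2.
L ratio = 10^(0.4 |ΔM|) = 10^5.817 = 656300

Star 2 is more luminous, by a factor of 656000.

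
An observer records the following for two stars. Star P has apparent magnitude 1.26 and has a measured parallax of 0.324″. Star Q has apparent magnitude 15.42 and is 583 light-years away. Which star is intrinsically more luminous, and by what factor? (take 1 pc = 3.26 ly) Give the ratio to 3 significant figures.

Star P: d = 1/p = 1/0.324″ = 3.086 pc
Star P: M = m − 5 log₁₀ d + 5 = 1.26 − 5·0.4895 + 5 = 3.813
Star Q: d = 583 ly / 3.26 = 178.8 pc
Star Q: M = m − 5 log₁₀ d + 5 = 15.42 − 5·2.2525 + 5 = 9.158
ΔM = M_P − M_Q = 3.813 − (9.158) = -5.345; smaller M is more luminous → Star P.
L ratio = 10^(0.4 |ΔM|) = 10^2.138 = 137.4

Star P is more luminous, by a factor of 137.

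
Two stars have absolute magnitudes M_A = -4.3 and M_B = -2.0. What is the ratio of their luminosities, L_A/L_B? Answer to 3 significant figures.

L_A/L_B ≈ 8.32

ΔM = M_A − M_B = -2.3
L_A/L_B = 10^(−0.4 ΔM) = 10^0.920 = 8.318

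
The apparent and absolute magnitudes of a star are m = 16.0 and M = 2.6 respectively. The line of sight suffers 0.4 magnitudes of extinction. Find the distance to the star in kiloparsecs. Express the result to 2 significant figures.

d ≈ 4.0 kpc

m − M = 5 log₁₀(d/10 pc) + A  ⇒  16.0 − (2.6) − 0.4 = 5 log₁₀(d/10)
13.000 = 5 log₁₀(d/10)
log₁₀ d = (m − M − A)/5 + 1 = 3.6000
d = 10^3.6000 = 3981 pc
= 3.981 kpc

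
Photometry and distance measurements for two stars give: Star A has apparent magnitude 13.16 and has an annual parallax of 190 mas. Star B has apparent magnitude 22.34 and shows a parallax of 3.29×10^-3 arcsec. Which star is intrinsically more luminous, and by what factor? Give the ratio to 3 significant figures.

Star A is more luminous, by a factor of 1.41.

Star A: p = 190 mas = 0.190″ → d = 1/p = 5.263 pc
Star A: M = m − 5 log₁₀ d + 5 = 13.16 − 5·0.7212 + 5 = 14.554
Star B: d = 1/p = 1/3.29×10^-3″ = 304.0 pc
Star B: M = m − 5 log₁₀ d + 5 = 22.34 − 5·2.4828 + 5 = 14.926
ΔM = M_A − M_B = 14.554 − (14.926) = -0.372; smaller M is more luminous → Star A.
L ratio = 10^(0.4 |ΔM|) = 10^0.149 = 1.409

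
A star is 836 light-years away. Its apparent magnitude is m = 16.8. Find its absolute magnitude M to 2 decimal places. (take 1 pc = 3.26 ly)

M ≈ 9.76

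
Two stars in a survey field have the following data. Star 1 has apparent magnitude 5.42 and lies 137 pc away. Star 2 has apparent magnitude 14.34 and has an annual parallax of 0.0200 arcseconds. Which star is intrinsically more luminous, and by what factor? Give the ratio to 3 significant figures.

Star 1 is more luminous, by a factor of 27800.

Star 1: M = m − 5 log₁₀ d + 5 = 5.42 − 5·2.1367 + 5 = -0.264
Star 2: d = 1/p = 1/0.0200″ = 50.00 pc
Star 2: M = m − 5 log₁₀ d + 5 = 14.34 − 5·1.6990 + 5 = 10.845
ΔM = M_1 − M_2 = -0.264 − (10.845) = -11.109; smaller M is more luminous → Star 1.
L ratio = 10^(0.4 |ΔM|) = 10^4.444 = 27770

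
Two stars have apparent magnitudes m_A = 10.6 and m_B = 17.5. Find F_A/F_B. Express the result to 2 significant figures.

F_A/F_B ≈ 580

Δm = 10.6 − (17.5) = -6.9
Flux ratio = 10^(−0.4 Δm) = 10^(−0.4 × -6.9) = 10^2.760 = 575.4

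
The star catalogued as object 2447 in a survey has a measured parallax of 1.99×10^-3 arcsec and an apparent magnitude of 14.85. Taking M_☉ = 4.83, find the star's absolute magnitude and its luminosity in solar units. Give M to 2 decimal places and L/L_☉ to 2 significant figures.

d = 1/p = 1/1.99×10^-3″ = 502.5 pc
M = m − 5 log₁₀ d + 5 = 14.85 − 5·2.7011 + 5 = 6.344
M − M_☉ = 6.344 − 4.83 = 1.514
L/L_☉ = 10^(−0.4 × 1.514) = 0.2479

M ≈ 6.34; L/L_☉ ≈ 0.25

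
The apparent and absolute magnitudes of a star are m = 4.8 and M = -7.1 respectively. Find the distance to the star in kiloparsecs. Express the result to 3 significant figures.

d ≈ 2.40 kpc

μ = m − M = 11.900
m − M = 5 log₁₀ d − 5
log₁₀ d = (m − M)/5 + 1 = 3.3800
d = 10^3.3800 = 2399 pc
= 2.399 kpc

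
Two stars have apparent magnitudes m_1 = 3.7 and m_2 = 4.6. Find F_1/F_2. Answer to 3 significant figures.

F_1/F_2 ≈ 2.29

Δm = 3.7 − (4.6) = -0.9
Flux ratio = 10^(−0.4 Δm) = 10^(−0.4 × -0.9) = 10^0.360 = 2.291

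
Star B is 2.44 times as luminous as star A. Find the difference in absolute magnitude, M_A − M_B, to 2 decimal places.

M_A − M_B ≈ 0.97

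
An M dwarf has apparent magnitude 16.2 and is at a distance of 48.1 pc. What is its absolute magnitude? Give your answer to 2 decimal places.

M ≈ 12.79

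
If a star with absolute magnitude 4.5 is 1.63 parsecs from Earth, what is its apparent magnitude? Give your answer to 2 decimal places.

m = M + 5 log₁₀ d − 5 = 4.5 + 5·0.2122 − 5 = 0.561

m ≈ 0.56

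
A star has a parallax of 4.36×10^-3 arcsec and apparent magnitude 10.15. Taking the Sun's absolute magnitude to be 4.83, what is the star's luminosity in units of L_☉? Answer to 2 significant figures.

d = 1/p = 1/4.36×10^-3″ = 229.4 pc
M = m − 5 log₁₀ d + 5 = 10.15 − 5·2.3605 + 5 = 3.347
M − M_☉ = 3.347 − 4.83 = -1.483
L/L_☉ = 10^(−0.4 × -1.483) = 3.918

L/L_☉ ≈ 3.9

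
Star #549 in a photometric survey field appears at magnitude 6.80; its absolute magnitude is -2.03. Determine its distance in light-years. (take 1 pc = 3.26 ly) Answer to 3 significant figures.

Distance modulus: m − M = 6.80 − (-2.03) = 8.830
m − M = 5 log₁₀ d − 5
log₁₀ d = (m − M)/5 + 1 = 2.7660
d = 10^2.7660 = 583.4 pc
= 1902 ly

d ≈ 1900 ly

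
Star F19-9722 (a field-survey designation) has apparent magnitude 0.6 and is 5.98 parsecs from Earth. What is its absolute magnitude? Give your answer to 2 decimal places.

5 log₁₀(d/10 pc) = 5 log₁₀(5.980) − 5 = -1.116
M = m − 5 log₁₀(d/10) = 0.6 + 1.116 = 1.716

M ≈ 1.72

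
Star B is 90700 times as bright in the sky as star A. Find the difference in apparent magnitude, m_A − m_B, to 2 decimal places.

Pogson: Δm = −2.5 log₁₀(ratio) = −2.5 log₁₀(90700) = −2.5 × 4.9576 = -12.394
Star B is brighter so has the smaller magnitude: m_A − m_B is positive.

m_A − m_B ≈ 12.39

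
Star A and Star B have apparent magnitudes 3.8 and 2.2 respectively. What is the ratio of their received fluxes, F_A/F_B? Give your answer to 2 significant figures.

F_A/F_B ≈ 0.23

Magnitude difference = 1.6
Flux ratio = 10^(−0.4 Δm) = 10^(−0.4 × 1.6) = 10^-0.640 = 0.2291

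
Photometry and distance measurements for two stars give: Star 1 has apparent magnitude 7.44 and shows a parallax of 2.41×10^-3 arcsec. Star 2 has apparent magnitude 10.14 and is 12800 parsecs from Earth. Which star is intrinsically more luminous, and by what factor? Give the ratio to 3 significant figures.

Star 1: d = 1/p = 1/2.41×10^-3″ = 414.9 pc
Star 1: M = m − 5 log₁₀ d + 5 = 7.44 − 5·2.6180 + 5 = -0.650
Star 2: M = m − 5 log₁₀ d + 5 = 10.14 − 5·4.1072 + 5 = -5.396
ΔM = M_1 − M_2 = -0.650 − (-5.396) = 4.746; smaller M is more luminous → Star 2.
L ratio = 10^(0.4 |ΔM|) = 10^1.898 = 79.15

Star 2 is more luminous, by a factor of 79.2.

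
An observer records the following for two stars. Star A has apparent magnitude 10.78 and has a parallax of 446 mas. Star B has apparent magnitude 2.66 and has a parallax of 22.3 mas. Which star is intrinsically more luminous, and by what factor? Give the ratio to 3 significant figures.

Star A: p = 446 mas = 0.446″ → d = 1/p = 2.242 pc
Star A: M = m − 5 log₁₀ d + 5 = 10.78 − 5·0.3507 + 5 = 14.027
Star B: p = 22.3 mas = 0.0223″ → d = 1/p = 44.84 pc
Star B: M = m − 5 log₁₀ d + 5 = 2.66 − 5·1.6517 + 5 = -0.598
ΔM = M_A − M_B = 14.027 − (-0.598) = 14.625; smaller M is more luminous → Star B.
L ratio = 10^(0.4 |ΔM|) = 10^5.850 = 708000

Star B is more luminous, by a factor of 708000.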